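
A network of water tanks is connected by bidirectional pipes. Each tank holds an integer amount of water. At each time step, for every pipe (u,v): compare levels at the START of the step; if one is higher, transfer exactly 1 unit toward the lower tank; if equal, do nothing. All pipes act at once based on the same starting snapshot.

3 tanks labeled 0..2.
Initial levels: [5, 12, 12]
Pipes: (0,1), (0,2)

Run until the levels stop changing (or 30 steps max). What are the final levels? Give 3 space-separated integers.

Answer: 9 10 10

Derivation:
Step 1: flows [1->0,2->0] -> levels [7 11 11]
Step 2: flows [1->0,2->0] -> levels [9 10 10]
Step 3: flows [1->0,2->0] -> levels [11 9 9]
Step 4: flows [0->1,0->2] -> levels [9 10 10]
  -> period-2 cycle: step 4 state = step 2 state; never stabilizes
  -> state at step 30: (30-2) mod 2 = 0, same as step 2 -> [9 10 10]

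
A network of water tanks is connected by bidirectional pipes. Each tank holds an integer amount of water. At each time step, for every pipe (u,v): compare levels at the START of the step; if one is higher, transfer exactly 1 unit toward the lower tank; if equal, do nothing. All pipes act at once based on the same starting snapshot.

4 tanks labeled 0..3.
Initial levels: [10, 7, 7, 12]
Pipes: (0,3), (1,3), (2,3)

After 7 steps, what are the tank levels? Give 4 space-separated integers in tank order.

Answer: 9 8 8 11

Derivation:
Step 1: flows [3->0,3->1,3->2] -> levels [11 8 8 9]
Step 2: flows [0->3,3->1,3->2] -> levels [10 9 9 8]
Step 3: flows [0->3,1->3,2->3] -> levels [9 8 8 11]
Step 4: flows [3->0,3->1,3->2] -> levels [10 9 9 8]
  -> period-2 cycle: step 4 state = step 2 state
  -> state at step 7: (7-2) mod 2 = 1, same as step 3 -> [9 8 8 11]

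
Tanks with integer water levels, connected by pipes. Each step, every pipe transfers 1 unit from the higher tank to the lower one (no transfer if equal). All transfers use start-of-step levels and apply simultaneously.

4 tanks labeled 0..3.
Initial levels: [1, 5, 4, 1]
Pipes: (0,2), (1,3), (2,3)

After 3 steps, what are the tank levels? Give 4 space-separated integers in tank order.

Answer: 3 3 2 3

Derivation:
Step 1: flows [2->0,1->3,2->3] -> levels [2 4 2 3]
Step 2: flows [0=2,1->3,3->2] -> levels [2 3 3 3]
Step 3: flows [2->0,1=3,2=3] -> levels [3 3 2 3]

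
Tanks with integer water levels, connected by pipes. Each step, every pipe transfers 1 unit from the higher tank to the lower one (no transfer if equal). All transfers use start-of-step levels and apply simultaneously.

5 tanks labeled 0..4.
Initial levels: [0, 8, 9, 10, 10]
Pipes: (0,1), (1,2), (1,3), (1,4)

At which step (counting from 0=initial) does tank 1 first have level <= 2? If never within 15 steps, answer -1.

Step 1: flows [1->0,2->1,3->1,4->1] -> levels [1 10 8 9 9]
Step 2: flows [1->0,1->2,1->3,1->4] -> levels [2 6 9 10 10]
Step 3: flows [1->0,2->1,3->1,4->1] -> levels [3 8 8 9 9]
Step 4: flows [1->0,1=2,3->1,4->1] -> levels [4 9 8 8 8]
Step 5: flows [1->0,1->2,1->3,1->4] -> levels [5 5 9 9 9]
Step 6: flows [0=1,2->1,3->1,4->1] -> levels [5 8 8 8 8]
Step 7: flows [1->0,1=2,1=3,1=4] -> levels [6 7 8 8 8]
Step 8: flows [1->0,2->1,3->1,4->1] -> levels [7 9 7 7 7]
Step 9: flows [1->0,1->2,1->3,1->4] -> levels [8 5 8 8 8]
Step 10: flows [0->1,2->1,3->1,4->1] -> levels [7 9 7 7 7]
  -> period-2 cycle (repeats step 8); tank 1 never drops to <=2
Tank 1 never reaches <=2 within 15 steps

Answer: -1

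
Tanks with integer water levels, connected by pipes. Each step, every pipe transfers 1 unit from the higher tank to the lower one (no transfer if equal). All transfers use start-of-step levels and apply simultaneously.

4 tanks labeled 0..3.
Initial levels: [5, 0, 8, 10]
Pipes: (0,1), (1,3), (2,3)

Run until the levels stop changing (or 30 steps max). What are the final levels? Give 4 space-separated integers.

Step 1: flows [0->1,3->1,3->2] -> levels [4 2 9 8]
Step 2: flows [0->1,3->1,2->3] -> levels [3 4 8 8]
Step 3: flows [1->0,3->1,2=3] -> levels [4 4 8 7]
Step 4: flows [0=1,3->1,2->3] -> levels [4 5 7 7]
Step 5: flows [1->0,3->1,2=3] -> levels [5 5 7 6]
Step 6: flows [0=1,3->1,2->3] -> levels [5 6 6 6]
Step 7: flows [1->0,1=3,2=3] -> levels [6 5 6 6]
Step 8: flows [0->1,3->1,2=3] -> levels [5 7 6 5]
Step 9: flows [1->0,1->3,2->3] -> levels [6 5 5 7]
Step 10: flows [0->1,3->1,3->2] -> levels [5 7 6 5]
  -> period-2 cycle: step 10 state = step 8 state; never stabilizes
  -> state at step 30: (30-8) mod 2 = 0, same as step 8 -> [5 7 6 5]

Answer: 5 7 6 5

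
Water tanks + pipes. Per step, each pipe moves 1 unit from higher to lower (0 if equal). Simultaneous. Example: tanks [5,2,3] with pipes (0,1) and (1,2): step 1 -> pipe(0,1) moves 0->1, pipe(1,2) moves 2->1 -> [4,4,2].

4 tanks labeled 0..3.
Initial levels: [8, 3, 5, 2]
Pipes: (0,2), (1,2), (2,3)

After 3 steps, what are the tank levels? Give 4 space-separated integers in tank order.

Step 1: flows [0->2,2->1,2->3] -> levels [7 4 4 3]
Step 2: flows [0->2,1=2,2->3] -> levels [6 4 4 4]
Step 3: flows [0->2,1=2,2=3] -> levels [5 4 5 4]

Answer: 5 4 5 4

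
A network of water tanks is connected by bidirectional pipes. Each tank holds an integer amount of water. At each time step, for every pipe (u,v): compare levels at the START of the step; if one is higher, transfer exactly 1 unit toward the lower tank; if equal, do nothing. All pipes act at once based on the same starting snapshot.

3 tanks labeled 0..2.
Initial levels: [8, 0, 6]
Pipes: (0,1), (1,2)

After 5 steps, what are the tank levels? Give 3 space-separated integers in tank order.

Answer: 4 6 4

Derivation:
Step 1: flows [0->1,2->1] -> levels [7 2 5]
Step 2: flows [0->1,2->1] -> levels [6 4 4]
Step 3: flows [0->1,1=2] -> levels [5 5 4]
Step 4: flows [0=1,1->2] -> levels [5 4 5]
Step 5: flows [0->1,2->1] -> levels [4 6 4]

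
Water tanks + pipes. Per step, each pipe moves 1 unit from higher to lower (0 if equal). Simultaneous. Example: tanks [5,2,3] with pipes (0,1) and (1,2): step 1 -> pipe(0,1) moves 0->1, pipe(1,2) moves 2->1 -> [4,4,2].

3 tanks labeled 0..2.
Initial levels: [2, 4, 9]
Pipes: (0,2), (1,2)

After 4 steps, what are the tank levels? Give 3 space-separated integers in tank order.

Step 1: flows [2->0,2->1] -> levels [3 5 7]
Step 2: flows [2->0,2->1] -> levels [4 6 5]
Step 3: flows [2->0,1->2] -> levels [5 5 5]
Step 4: flows [0=2,1=2] -> levels [5 5 5]

Answer: 5 5 5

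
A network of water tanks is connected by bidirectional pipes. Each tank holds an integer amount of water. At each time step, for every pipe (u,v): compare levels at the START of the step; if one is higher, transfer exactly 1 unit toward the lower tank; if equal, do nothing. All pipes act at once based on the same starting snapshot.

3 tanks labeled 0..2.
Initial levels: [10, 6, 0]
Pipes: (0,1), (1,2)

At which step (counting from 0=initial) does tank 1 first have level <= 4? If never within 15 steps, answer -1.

Answer: 7

Derivation:
Step 1: flows [0->1,1->2] -> levels [9 6 1]
Step 2: flows [0->1,1->2] -> levels [8 6 2]
Step 3: flows [0->1,1->2] -> levels [7 6 3]
Step 4: flows [0->1,1->2] -> levels [6 6 4]
Step 5: flows [0=1,1->2] -> levels [6 5 5]
Step 6: flows [0->1,1=2] -> levels [5 6 5]
Step 7: flows [1->0,1->2] -> levels [6 4 6]
Tank 1 first reaches <=4 at step 7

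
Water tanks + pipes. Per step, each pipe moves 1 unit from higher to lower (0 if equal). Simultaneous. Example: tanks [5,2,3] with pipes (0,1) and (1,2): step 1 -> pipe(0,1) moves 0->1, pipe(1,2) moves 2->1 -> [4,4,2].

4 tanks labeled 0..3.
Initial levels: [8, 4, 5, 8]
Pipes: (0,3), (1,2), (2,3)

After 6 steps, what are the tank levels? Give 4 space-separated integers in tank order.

Step 1: flows [0=3,2->1,3->2] -> levels [8 5 5 7]
Step 2: flows [0->3,1=2,3->2] -> levels [7 5 6 7]
Step 3: flows [0=3,2->1,3->2] -> levels [7 6 6 6]
Step 4: flows [0->3,1=2,2=3] -> levels [6 6 6 7]
Step 5: flows [3->0,1=2,3->2] -> levels [7 6 7 5]
Step 6: flows [0->3,2->1,2->3] -> levels [6 7 5 7]

Answer: 6 7 5 7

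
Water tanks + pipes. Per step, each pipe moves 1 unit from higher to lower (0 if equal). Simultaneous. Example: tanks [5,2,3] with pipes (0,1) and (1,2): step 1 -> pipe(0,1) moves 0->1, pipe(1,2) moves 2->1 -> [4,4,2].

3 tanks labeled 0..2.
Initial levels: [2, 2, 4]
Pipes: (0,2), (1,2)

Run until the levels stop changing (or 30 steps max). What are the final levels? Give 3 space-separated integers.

Answer: 2 2 4

Derivation:
Step 1: flows [2->0,2->1] -> levels [3 3 2]
Step 2: flows [0->2,1->2] -> levels [2 2 4]
  -> period-2 cycle: step 2 state = step 0 state; never stabilizes
  -> state at step 30: (30-0) mod 2 = 0, same as step 0 -> [2 2 4]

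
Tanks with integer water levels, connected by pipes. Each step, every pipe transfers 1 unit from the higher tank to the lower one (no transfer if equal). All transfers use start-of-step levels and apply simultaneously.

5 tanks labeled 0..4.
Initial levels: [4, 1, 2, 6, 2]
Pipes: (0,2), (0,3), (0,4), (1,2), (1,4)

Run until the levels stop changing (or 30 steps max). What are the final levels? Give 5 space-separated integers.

Answer: 2 1 4 4 4

Derivation:
Step 1: flows [0->2,3->0,0->4,2->1,4->1] -> levels [3 3 2 5 2]
Step 2: flows [0->2,3->0,0->4,1->2,1->4] -> levels [2 1 4 4 4]
Step 3: flows [2->0,3->0,4->0,2->1,4->1] -> levels [5 3 2 3 2]
Step 4: flows [0->2,0->3,0->4,1->2,1->4] -> levels [2 1 4 4 4]
  -> period-2 cycle: step 4 state = step 2 state; never stabilizes
  -> state at step 30: (30-2) mod 2 = 0, same as step 2 -> [2 1 4 4 4]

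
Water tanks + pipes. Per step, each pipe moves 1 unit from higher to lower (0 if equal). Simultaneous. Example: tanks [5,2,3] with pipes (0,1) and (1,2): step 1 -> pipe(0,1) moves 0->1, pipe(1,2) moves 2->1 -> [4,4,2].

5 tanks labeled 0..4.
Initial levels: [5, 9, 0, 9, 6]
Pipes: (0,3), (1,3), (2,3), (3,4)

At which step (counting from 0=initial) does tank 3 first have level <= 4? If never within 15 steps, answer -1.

Answer: 5

Derivation:
Step 1: flows [3->0,1=3,3->2,3->4] -> levels [6 9 1 6 7]
Step 2: flows [0=3,1->3,3->2,4->3] -> levels [6 8 2 7 6]
Step 3: flows [3->0,1->3,3->2,3->4] -> levels [7 7 3 5 7]
Step 4: flows [0->3,1->3,3->2,4->3] -> levels [6 6 4 7 6]
Step 5: flows [3->0,3->1,3->2,3->4] -> levels [7 7 5 3 7]
Tank 3 first reaches <=4 at step 5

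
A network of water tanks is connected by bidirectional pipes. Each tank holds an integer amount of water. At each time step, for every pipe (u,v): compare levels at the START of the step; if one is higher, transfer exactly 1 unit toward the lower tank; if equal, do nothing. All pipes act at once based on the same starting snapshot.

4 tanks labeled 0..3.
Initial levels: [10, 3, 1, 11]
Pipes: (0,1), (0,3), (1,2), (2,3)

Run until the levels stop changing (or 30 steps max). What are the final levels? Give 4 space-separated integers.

Answer: 5 8 5 7

Derivation:
Step 1: flows [0->1,3->0,1->2,3->2] -> levels [10 3 3 9]
Step 2: flows [0->1,0->3,1=2,3->2] -> levels [8 4 4 9]
Step 3: flows [0->1,3->0,1=2,3->2] -> levels [8 5 5 7]
Step 4: flows [0->1,0->3,1=2,3->2] -> levels [6 6 6 7]
Step 5: flows [0=1,3->0,1=2,3->2] -> levels [7 6 7 5]
Step 6: flows [0->1,0->3,2->1,2->3] -> levels [5 8 5 7]
Step 7: flows [1->0,3->0,1->2,3->2] -> levels [7 6 7 5]
  -> period-2 cycle: step 7 state = step 5 state; never stabilizes
  -> state at step 30: (30-5) mod 2 = 1, same as step 6 -> [5 8 5 7]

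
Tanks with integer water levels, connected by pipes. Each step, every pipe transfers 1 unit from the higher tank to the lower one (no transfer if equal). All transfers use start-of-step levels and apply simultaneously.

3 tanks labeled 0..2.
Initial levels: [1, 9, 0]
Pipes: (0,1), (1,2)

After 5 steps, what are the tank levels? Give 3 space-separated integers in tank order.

Answer: 4 2 4

Derivation:
Step 1: flows [1->0,1->2] -> levels [2 7 1]
Step 2: flows [1->0,1->2] -> levels [3 5 2]
Step 3: flows [1->0,1->2] -> levels [4 3 3]
Step 4: flows [0->1,1=2] -> levels [3 4 3]
Step 5: flows [1->0,1->2] -> levels [4 2 4]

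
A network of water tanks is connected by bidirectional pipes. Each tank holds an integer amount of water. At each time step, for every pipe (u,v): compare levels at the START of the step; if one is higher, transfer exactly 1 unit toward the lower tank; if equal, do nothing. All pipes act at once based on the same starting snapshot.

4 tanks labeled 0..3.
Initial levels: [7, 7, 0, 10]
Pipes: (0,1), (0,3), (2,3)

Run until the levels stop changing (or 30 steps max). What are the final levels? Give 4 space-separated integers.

Answer: 5 7 5 7

Derivation:
Step 1: flows [0=1,3->0,3->2] -> levels [8 7 1 8]
Step 2: flows [0->1,0=3,3->2] -> levels [7 8 2 7]
Step 3: flows [1->0,0=3,3->2] -> levels [8 7 3 6]
Step 4: flows [0->1,0->3,3->2] -> levels [6 8 4 6]
Step 5: flows [1->0,0=3,3->2] -> levels [7 7 5 5]
Step 6: flows [0=1,0->3,2=3] -> levels [6 7 5 6]
Step 7: flows [1->0,0=3,3->2] -> levels [7 6 6 5]
Step 8: flows [0->1,0->3,2->3] -> levels [5 7 5 7]
Step 9: flows [1->0,3->0,3->2] -> levels [7 6 6 5]
  -> period-2 cycle: step 9 state = step 7 state; never stabilizes
  -> state at step 30: (30-7) mod 2 = 1, same as step 8 -> [5 7 5 7]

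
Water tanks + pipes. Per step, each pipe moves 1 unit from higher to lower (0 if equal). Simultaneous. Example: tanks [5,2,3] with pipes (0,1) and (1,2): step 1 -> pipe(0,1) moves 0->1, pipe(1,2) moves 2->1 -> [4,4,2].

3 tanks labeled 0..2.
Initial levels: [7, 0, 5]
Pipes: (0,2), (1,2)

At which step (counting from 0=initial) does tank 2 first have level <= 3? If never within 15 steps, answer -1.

Answer: -1

Derivation:
Step 1: flows [0->2,2->1] -> levels [6 1 5]
Step 2: flows [0->2,2->1] -> levels [5 2 5]
Step 3: flows [0=2,2->1] -> levels [5 3 4]
Step 4: flows [0->2,2->1] -> levels [4 4 4]
Step 5: flows [0=2,1=2] -> levels [4 4 4]
  -> stable; tank 2 stays at 4 > 3
Tank 2 never reaches <=3 within 15 steps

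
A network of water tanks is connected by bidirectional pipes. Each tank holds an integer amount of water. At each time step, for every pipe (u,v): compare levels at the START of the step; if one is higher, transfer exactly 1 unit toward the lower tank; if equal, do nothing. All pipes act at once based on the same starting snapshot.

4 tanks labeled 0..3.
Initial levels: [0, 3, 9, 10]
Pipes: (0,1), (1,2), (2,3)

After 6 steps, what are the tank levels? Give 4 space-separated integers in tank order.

Answer: 4 5 6 7

Derivation:
Step 1: flows [1->0,2->1,3->2] -> levels [1 3 9 9]
Step 2: flows [1->0,2->1,2=3] -> levels [2 3 8 9]
Step 3: flows [1->0,2->1,3->2] -> levels [3 3 8 8]
Step 4: flows [0=1,2->1,2=3] -> levels [3 4 7 8]
Step 5: flows [1->0,2->1,3->2] -> levels [4 4 7 7]
Step 6: flows [0=1,2->1,2=3] -> levels [4 5 6 7]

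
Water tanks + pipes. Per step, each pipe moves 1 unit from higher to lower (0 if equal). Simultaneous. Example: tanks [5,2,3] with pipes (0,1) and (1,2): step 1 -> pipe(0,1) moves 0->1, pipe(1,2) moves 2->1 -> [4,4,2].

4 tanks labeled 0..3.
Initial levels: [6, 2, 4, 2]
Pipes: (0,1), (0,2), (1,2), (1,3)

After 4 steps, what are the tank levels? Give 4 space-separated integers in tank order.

Answer: 4 2 4 4

Derivation:
Step 1: flows [0->1,0->2,2->1,1=3] -> levels [4 4 4 2]
Step 2: flows [0=1,0=2,1=2,1->3] -> levels [4 3 4 3]
Step 3: flows [0->1,0=2,2->1,1=3] -> levels [3 5 3 3]
Step 4: flows [1->0,0=2,1->2,1->3] -> levels [4 2 4 4]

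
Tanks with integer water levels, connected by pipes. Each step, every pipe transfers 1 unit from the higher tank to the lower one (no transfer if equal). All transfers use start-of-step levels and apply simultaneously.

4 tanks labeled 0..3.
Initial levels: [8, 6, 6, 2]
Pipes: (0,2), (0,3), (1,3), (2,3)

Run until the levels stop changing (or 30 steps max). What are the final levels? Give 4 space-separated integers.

Step 1: flows [0->2,0->3,1->3,2->3] -> levels [6 5 6 5]
Step 2: flows [0=2,0->3,1=3,2->3] -> levels [5 5 5 7]
Step 3: flows [0=2,3->0,3->1,3->2] -> levels [6 6 6 4]
Step 4: flows [0=2,0->3,1->3,2->3] -> levels [5 5 5 7]
  -> period-2 cycle: step 4 state = step 2 state; never stabilizes
  -> state at step 30: (30-2) mod 2 = 0, same as step 2 -> [5 5 5 7]

Answer: 5 5 5 7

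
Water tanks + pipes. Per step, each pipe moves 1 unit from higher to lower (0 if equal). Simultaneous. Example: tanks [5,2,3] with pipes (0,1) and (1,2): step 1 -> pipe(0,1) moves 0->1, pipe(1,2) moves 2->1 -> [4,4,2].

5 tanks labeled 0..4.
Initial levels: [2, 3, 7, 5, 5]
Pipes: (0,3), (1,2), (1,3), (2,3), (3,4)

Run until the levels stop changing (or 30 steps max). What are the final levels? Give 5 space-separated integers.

Step 1: flows [3->0,2->1,3->1,2->3,3=4] -> levels [3 5 5 4 5]
Step 2: flows [3->0,1=2,1->3,2->3,4->3] -> levels [4 4 4 6 4]
Step 3: flows [3->0,1=2,3->1,3->2,3->4] -> levels [5 5 5 2 5]
Step 4: flows [0->3,1=2,1->3,2->3,4->3] -> levels [4 4 4 6 4]
  -> period-2 cycle: step 4 state = step 2 state; never stabilizes
  -> state at step 30: (30-2) mod 2 = 0, same as step 2 -> [4 4 4 6 4]

Answer: 4 4 4 6 4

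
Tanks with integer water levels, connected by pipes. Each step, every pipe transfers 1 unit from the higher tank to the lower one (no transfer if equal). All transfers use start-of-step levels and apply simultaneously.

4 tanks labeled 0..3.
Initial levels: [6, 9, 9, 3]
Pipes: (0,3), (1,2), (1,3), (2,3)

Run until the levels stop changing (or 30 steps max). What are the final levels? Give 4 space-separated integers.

Step 1: flows [0->3,1=2,1->3,2->3] -> levels [5 8 8 6]
Step 2: flows [3->0,1=2,1->3,2->3] -> levels [6 7 7 7]
Step 3: flows [3->0,1=2,1=3,2=3] -> levels [7 7 7 6]
Step 4: flows [0->3,1=2,1->3,2->3] -> levels [6 6 6 9]
Step 5: flows [3->0,1=2,3->1,3->2] -> levels [7 7 7 6]
  -> period-2 cycle: step 5 state = step 3 state; never stabilizes
  -> state at step 30: (30-3) mod 2 = 1, same as step 4 -> [6 6 6 9]

Answer: 6 6 6 9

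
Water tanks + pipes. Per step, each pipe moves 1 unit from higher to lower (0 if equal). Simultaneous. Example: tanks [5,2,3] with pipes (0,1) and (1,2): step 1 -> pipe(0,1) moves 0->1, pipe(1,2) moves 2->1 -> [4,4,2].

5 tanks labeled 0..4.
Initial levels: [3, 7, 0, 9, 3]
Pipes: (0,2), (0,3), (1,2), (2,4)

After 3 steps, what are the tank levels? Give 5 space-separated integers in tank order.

Step 1: flows [0->2,3->0,1->2,4->2] -> levels [3 6 3 8 2]
Step 2: flows [0=2,3->0,1->2,2->4] -> levels [4 5 3 7 3]
Step 3: flows [0->2,3->0,1->2,2=4] -> levels [4 4 5 6 3]

Answer: 4 4 5 6 3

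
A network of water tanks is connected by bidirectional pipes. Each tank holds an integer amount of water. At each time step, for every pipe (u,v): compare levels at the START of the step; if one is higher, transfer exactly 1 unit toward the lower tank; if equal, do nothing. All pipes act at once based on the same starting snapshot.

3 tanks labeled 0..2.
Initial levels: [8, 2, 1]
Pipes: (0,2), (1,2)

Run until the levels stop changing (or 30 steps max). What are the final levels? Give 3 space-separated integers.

Answer: 3 3 5

Derivation:
Step 1: flows [0->2,1->2] -> levels [7 1 3]
Step 2: flows [0->2,2->1] -> levels [6 2 3]
Step 3: flows [0->2,2->1] -> levels [5 3 3]
Step 4: flows [0->2,1=2] -> levels [4 3 4]
Step 5: flows [0=2,2->1] -> levels [4 4 3]
Step 6: flows [0->2,1->2] -> levels [3 3 5]
Step 7: flows [2->0,2->1] -> levels [4 4 3]
  -> period-2 cycle: step 7 state = step 5 state; never stabilizes
  -> state at step 30: (30-5) mod 2 = 1, same as step 6 -> [3 3 5]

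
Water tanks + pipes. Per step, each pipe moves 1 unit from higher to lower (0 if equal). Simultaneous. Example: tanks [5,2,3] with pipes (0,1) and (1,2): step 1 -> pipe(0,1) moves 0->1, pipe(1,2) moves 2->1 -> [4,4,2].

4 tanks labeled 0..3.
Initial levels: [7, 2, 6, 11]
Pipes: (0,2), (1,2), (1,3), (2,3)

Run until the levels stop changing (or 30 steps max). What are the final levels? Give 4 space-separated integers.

Step 1: flows [0->2,2->1,3->1,3->2] -> levels [6 4 7 9]
Step 2: flows [2->0,2->1,3->1,3->2] -> levels [7 6 6 7]
Step 3: flows [0->2,1=2,3->1,3->2] -> levels [6 7 8 5]
Step 4: flows [2->0,2->1,1->3,2->3] -> levels [7 7 5 7]
Step 5: flows [0->2,1->2,1=3,3->2] -> levels [6 6 8 6]
Step 6: flows [2->0,2->1,1=3,2->3] -> levels [7 7 5 7]
  -> period-2 cycle: step 6 state = step 4 state; never stabilizes
  -> state at step 30: (30-4) mod 2 = 0, same as step 4 -> [7 7 5 7]

Answer: 7 7 5 7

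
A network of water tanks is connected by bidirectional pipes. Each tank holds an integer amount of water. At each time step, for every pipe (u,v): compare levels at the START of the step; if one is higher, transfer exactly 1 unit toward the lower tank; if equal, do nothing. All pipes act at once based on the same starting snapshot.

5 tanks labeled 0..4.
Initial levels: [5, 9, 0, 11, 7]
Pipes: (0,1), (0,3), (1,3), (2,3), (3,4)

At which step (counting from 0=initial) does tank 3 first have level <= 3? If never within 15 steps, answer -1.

Step 1: flows [1->0,3->0,3->1,3->2,3->4] -> levels [7 9 1 7 8]
Step 2: flows [1->0,0=3,1->3,3->2,4->3] -> levels [8 7 2 8 7]
Step 3: flows [0->1,0=3,3->1,3->2,3->4] -> levels [7 9 3 5 8]
Step 4: flows [1->0,0->3,1->3,3->2,4->3] -> levels [7 7 4 7 7]
Step 5: flows [0=1,0=3,1=3,3->2,3=4] -> levels [7 7 5 6 7]
Step 6: flows [0=1,0->3,1->3,3->2,4->3] -> levels [6 6 6 8 6]
Step 7: flows [0=1,3->0,3->1,3->2,3->4] -> levels [7 7 7 4 7]
Step 8: flows [0=1,0->3,1->3,2->3,4->3] -> levels [6 6 6 8 6]
  -> period-2 cycle (repeats step 6); tank 3 never drops to <=3
Tank 3 never reaches <=3 within 15 steps

Answer: -1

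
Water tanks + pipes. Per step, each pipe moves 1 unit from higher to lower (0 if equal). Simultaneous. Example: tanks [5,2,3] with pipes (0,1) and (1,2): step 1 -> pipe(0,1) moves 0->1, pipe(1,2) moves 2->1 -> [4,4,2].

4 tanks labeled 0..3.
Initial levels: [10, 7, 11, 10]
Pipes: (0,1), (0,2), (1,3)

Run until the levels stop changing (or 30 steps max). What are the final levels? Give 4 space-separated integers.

Answer: 9 10 10 9

Derivation:
Step 1: flows [0->1,2->0,3->1] -> levels [10 9 10 9]
Step 2: flows [0->1,0=2,1=3] -> levels [9 10 10 9]
Step 3: flows [1->0,2->0,1->3] -> levels [11 8 9 10]
Step 4: flows [0->1,0->2,3->1] -> levels [9 10 10 9]
  -> period-2 cycle: step 4 state = step 2 state; never stabilizes
  -> state at step 30: (30-2) mod 2 = 0, same as step 2 -> [9 10 10 9]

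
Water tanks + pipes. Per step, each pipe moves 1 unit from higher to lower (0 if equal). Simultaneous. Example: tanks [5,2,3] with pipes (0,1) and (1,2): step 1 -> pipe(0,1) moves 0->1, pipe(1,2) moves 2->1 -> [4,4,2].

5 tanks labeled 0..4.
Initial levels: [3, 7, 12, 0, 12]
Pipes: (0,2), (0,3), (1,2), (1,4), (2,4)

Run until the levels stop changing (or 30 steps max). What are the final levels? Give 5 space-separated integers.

Answer: 8 8 5 6 7

Derivation:
Step 1: flows [2->0,0->3,2->1,4->1,2=4] -> levels [3 9 10 1 11]
Step 2: flows [2->0,0->3,2->1,4->1,4->2] -> levels [3 11 9 2 9]
Step 3: flows [2->0,0->3,1->2,1->4,2=4] -> levels [3 9 9 3 10]
Step 4: flows [2->0,0=3,1=2,4->1,4->2] -> levels [4 10 9 3 8]
Step 5: flows [2->0,0->3,1->2,1->4,2->4] -> levels [4 8 8 4 10]
Step 6: flows [2->0,0=3,1=2,4->1,4->2] -> levels [5 9 8 4 8]
Step 7: flows [2->0,0->3,1->2,1->4,2=4] -> levels [5 7 8 5 9]
Step 8: flows [2->0,0=3,2->1,4->1,4->2] -> levels [6 9 7 5 7]
Step 9: flows [2->0,0->3,1->2,1->4,2=4] -> levels [6 7 7 6 8]
Step 10: flows [2->0,0=3,1=2,4->1,4->2] -> levels [7 8 7 6 6]
Step 11: flows [0=2,0->3,1->2,1->4,2->4] -> levels [6 6 7 7 8]
Step 12: flows [2->0,3->0,2->1,4->1,4->2] -> levels [8 8 6 6 6]
Step 13: flows [0->2,0->3,1->2,1->4,2=4] -> levels [6 6 8 7 7]
Step 14: flows [2->0,3->0,2->1,4->1,2->4] -> levels [8 8 5 6 7]
Step 15: flows [0->2,0->3,1->2,1->4,4->2] -> levels [6 6 8 7 7]
  -> period-2 cycle: step 15 state = step 13 state; never stabilizes
  -> state at step 30: (30-13) mod 2 = 1, same as step 14 -> [8 8 5 6 7]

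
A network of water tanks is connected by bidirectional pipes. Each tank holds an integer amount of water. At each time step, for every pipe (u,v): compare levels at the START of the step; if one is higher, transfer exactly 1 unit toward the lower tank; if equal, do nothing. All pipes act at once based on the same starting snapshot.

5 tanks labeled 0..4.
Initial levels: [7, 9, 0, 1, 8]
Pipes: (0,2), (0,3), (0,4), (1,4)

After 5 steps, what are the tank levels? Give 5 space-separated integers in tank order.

Step 1: flows [0->2,0->3,4->0,1->4] -> levels [6 8 1 2 8]
Step 2: flows [0->2,0->3,4->0,1=4] -> levels [5 8 2 3 7]
Step 3: flows [0->2,0->3,4->0,1->4] -> levels [4 7 3 4 7]
Step 4: flows [0->2,0=3,4->0,1=4] -> levels [4 7 4 4 6]
Step 5: flows [0=2,0=3,4->0,1->4] -> levels [5 6 4 4 6]

Answer: 5 6 4 4 6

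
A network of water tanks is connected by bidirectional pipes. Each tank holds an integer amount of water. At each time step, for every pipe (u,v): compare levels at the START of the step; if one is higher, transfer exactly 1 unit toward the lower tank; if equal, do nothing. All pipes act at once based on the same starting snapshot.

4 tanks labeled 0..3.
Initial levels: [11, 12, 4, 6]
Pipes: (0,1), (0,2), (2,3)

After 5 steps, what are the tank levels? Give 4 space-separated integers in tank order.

Step 1: flows [1->0,0->2,3->2] -> levels [11 11 6 5]
Step 2: flows [0=1,0->2,2->3] -> levels [10 11 6 6]
Step 3: flows [1->0,0->2,2=3] -> levels [10 10 7 6]
Step 4: flows [0=1,0->2,2->3] -> levels [9 10 7 7]
Step 5: flows [1->0,0->2,2=3] -> levels [9 9 8 7]

Answer: 9 9 8 7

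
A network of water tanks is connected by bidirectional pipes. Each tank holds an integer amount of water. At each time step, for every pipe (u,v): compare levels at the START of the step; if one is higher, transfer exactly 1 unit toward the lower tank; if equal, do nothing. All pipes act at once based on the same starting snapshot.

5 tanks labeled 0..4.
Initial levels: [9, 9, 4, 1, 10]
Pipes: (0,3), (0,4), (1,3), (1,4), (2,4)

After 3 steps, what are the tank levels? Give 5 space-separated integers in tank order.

Step 1: flows [0->3,4->0,1->3,4->1,4->2] -> levels [9 9 5 3 7]
Step 2: flows [0->3,0->4,1->3,1->4,4->2] -> levels [7 7 6 5 8]
Step 3: flows [0->3,4->0,1->3,4->1,4->2] -> levels [7 7 7 7 5]

Answer: 7 7 7 7 5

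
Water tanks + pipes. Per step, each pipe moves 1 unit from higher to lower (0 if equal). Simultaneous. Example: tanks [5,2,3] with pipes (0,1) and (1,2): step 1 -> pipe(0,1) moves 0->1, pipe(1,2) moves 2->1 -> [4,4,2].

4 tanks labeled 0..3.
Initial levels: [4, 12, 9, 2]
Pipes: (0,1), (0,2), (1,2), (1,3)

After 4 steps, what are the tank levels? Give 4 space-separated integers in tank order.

Answer: 8 5 8 6

Derivation:
Step 1: flows [1->0,2->0,1->2,1->3] -> levels [6 9 9 3]
Step 2: flows [1->0,2->0,1=2,1->3] -> levels [8 7 8 4]
Step 3: flows [0->1,0=2,2->1,1->3] -> levels [7 8 7 5]
Step 4: flows [1->0,0=2,1->2,1->3] -> levels [8 5 8 6]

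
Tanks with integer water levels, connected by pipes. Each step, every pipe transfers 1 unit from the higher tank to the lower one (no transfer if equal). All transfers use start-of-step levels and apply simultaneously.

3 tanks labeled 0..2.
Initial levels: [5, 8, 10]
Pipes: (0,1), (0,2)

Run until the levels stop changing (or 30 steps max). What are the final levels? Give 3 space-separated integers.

Step 1: flows [1->0,2->0] -> levels [7 7 9]
Step 2: flows [0=1,2->0] -> levels [8 7 8]
Step 3: flows [0->1,0=2] -> levels [7 8 8]
Step 4: flows [1->0,2->0] -> levels [9 7 7]
Step 5: flows [0->1,0->2] -> levels [7 8 8]
  -> period-2 cycle: step 5 state = step 3 state; never stabilizes
  -> state at step 30: (30-3) mod 2 = 1, same as step 4 -> [9 7 7]

Answer: 9 7 7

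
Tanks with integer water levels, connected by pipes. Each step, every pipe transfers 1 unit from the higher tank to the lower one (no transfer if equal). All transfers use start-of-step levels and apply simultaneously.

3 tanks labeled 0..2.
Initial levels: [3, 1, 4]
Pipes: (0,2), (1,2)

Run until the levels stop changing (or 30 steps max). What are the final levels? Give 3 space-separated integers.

Answer: 2 2 4

Derivation:
Step 1: flows [2->0,2->1] -> levels [4 2 2]
Step 2: flows [0->2,1=2] -> levels [3 2 3]
Step 3: flows [0=2,2->1] -> levels [3 3 2]
Step 4: flows [0->2,1->2] -> levels [2 2 4]
Step 5: flows [2->0,2->1] -> levels [3 3 2]
  -> period-2 cycle: step 5 state = step 3 state; never stabilizes
  -> state at step 30: (30-3) mod 2 = 1, same as step 4 -> [2 2 4]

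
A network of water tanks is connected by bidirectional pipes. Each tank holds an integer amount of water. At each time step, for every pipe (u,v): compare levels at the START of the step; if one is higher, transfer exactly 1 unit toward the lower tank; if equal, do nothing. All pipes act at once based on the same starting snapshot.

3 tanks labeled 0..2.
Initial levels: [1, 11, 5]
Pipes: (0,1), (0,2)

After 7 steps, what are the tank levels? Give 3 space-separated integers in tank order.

Step 1: flows [1->0,2->0] -> levels [3 10 4]
Step 2: flows [1->0,2->0] -> levels [5 9 3]
Step 3: flows [1->0,0->2] -> levels [5 8 4]
Step 4: flows [1->0,0->2] -> levels [5 7 5]
Step 5: flows [1->0,0=2] -> levels [6 6 5]
Step 6: flows [0=1,0->2] -> levels [5 6 6]
Step 7: flows [1->0,2->0] -> levels [7 5 5]

Answer: 7 5 5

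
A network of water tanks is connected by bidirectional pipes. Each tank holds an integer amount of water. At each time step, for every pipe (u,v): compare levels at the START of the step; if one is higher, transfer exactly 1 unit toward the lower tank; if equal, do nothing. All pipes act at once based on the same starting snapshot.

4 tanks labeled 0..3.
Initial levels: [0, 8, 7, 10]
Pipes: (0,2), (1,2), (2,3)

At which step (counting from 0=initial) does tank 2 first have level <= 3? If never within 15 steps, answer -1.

Answer: -1

Derivation:
Step 1: flows [2->0,1->2,3->2] -> levels [1 7 8 9]
Step 2: flows [2->0,2->1,3->2] -> levels [2 8 7 8]
Step 3: flows [2->0,1->2,3->2] -> levels [3 7 8 7]
Step 4: flows [2->0,2->1,2->3] -> levels [4 8 5 8]
Step 5: flows [2->0,1->2,3->2] -> levels [5 7 6 7]
Step 6: flows [2->0,1->2,3->2] -> levels [6 6 7 6]
Step 7: flows [2->0,2->1,2->3] -> levels [7 7 4 7]
Step 8: flows [0->2,1->2,3->2] -> levels [6 6 7 6]
  -> period-2 cycle (repeats step 6); tank 2 never drops to <=3
Tank 2 never reaches <=3 within 15 steps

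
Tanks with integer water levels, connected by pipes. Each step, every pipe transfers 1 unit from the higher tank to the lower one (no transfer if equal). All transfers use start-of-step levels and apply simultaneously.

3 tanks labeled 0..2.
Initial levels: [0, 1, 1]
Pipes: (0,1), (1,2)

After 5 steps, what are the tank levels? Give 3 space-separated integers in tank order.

Step 1: flows [1->0,1=2] -> levels [1 0 1]
Step 2: flows [0->1,2->1] -> levels [0 2 0]
Step 3: flows [1->0,1->2] -> levels [1 0 1]
  -> period-2 cycle: step 3 state = step 1 state
  -> state at step 5: (5-1) mod 2 = 0, same as step 1 -> [1 0 1]

Answer: 1 0 1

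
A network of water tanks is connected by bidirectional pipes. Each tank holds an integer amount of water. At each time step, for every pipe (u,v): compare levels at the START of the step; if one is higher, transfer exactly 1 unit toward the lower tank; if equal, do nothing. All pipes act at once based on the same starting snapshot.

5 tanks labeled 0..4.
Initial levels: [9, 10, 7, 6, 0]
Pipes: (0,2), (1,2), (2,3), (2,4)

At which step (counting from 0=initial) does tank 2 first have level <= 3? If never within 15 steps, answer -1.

Answer: -1

Derivation:
Step 1: flows [0->2,1->2,2->3,2->4] -> levels [8 9 7 7 1]
Step 2: flows [0->2,1->2,2=3,2->4] -> levels [7 8 8 7 2]
Step 3: flows [2->0,1=2,2->3,2->4] -> levels [8 8 5 8 3]
Step 4: flows [0->2,1->2,3->2,2->4] -> levels [7 7 7 7 4]
Step 5: flows [0=2,1=2,2=3,2->4] -> levels [7 7 6 7 5]
Step 6: flows [0->2,1->2,3->2,2->4] -> levels [6 6 8 6 6]
Step 7: flows [2->0,2->1,2->3,2->4] -> levels [7 7 4 7 7]
Step 8: flows [0->2,1->2,3->2,4->2] -> levels [6 6 8 6 6]
  -> period-2 cycle (repeats step 6); tank 2 never drops to <=3
Tank 2 never reaches <=3 within 15 steps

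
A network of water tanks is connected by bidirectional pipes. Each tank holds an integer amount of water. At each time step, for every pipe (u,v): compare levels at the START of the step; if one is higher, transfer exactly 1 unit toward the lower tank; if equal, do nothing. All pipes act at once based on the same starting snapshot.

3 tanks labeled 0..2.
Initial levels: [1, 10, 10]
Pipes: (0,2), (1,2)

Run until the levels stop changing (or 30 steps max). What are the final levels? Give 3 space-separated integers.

Step 1: flows [2->0,1=2] -> levels [2 10 9]
Step 2: flows [2->0,1->2] -> levels [3 9 9]
Step 3: flows [2->0,1=2] -> levels [4 9 8]
Step 4: flows [2->0,1->2] -> levels [5 8 8]
Step 5: flows [2->0,1=2] -> levels [6 8 7]
Step 6: flows [2->0,1->2] -> levels [7 7 7]
Step 7: flows [0=2,1=2] -> levels [7 7 7]
  -> stable (no change)

Answer: 7 7 7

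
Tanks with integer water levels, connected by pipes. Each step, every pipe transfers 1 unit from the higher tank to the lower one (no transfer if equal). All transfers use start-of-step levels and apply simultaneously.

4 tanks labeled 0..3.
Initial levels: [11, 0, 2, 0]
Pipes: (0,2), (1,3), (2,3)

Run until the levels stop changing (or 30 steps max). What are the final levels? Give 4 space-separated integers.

Answer: 4 3 2 4

Derivation:
Step 1: flows [0->2,1=3,2->3] -> levels [10 0 2 1]
Step 2: flows [0->2,3->1,2->3] -> levels [9 1 2 1]
Step 3: flows [0->2,1=3,2->3] -> levels [8 1 2 2]
Step 4: flows [0->2,3->1,2=3] -> levels [7 2 3 1]
Step 5: flows [0->2,1->3,2->3] -> levels [6 1 3 3]
Step 6: flows [0->2,3->1,2=3] -> levels [5 2 4 2]
Step 7: flows [0->2,1=3,2->3] -> levels [4 2 4 3]
Step 8: flows [0=2,3->1,2->3] -> levels [4 3 3 3]
Step 9: flows [0->2,1=3,2=3] -> levels [3 3 4 3]
Step 10: flows [2->0,1=3,2->3] -> levels [4 3 2 4]
Step 11: flows [0->2,3->1,3->2] -> levels [3 4 4 2]
Step 12: flows [2->0,1->3,2->3] -> levels [4 3 2 4]
  -> period-2 cycle: step 12 state = step 10 state; never stabilizes
  -> state at step 30: (30-10) mod 2 = 0, same as step 10 -> [4 3 2 4]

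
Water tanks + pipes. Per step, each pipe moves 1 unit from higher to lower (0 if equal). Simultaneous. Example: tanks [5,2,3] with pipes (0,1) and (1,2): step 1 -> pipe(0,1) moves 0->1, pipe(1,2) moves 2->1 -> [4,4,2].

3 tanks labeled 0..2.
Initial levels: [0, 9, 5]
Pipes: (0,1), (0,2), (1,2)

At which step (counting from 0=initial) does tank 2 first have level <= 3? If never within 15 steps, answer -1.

Answer: -1

Derivation:
Step 1: flows [1->0,2->0,1->2] -> levels [2 7 5]
Step 2: flows [1->0,2->0,1->2] -> levels [4 5 5]
Step 3: flows [1->0,2->0,1=2] -> levels [6 4 4]
Step 4: flows [0->1,0->2,1=2] -> levels [4 5 5]
  -> period-2 cycle (repeats step 2); tank 2 never drops to <=3
Tank 2 never reaches <=3 within 15 steps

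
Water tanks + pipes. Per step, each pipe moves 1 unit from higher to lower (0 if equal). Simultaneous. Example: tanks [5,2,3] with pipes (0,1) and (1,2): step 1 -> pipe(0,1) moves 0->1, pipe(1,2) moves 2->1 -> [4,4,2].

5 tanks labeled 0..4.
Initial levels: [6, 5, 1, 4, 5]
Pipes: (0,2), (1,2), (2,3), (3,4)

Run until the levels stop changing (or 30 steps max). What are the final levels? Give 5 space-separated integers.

Answer: 4 4 5 3 5

Derivation:
Step 1: flows [0->2,1->2,3->2,4->3] -> levels [5 4 4 4 4]
Step 2: flows [0->2,1=2,2=3,3=4] -> levels [4 4 5 4 4]
Step 3: flows [2->0,2->1,2->3,3=4] -> levels [5 5 2 5 4]
Step 4: flows [0->2,1->2,3->2,3->4] -> levels [4 4 5 3 5]
Step 5: flows [2->0,2->1,2->3,4->3] -> levels [5 5 2 5 4]
  -> period-2 cycle: step 5 state = step 3 state; never stabilizes
  -> state at step 30: (30-3) mod 2 = 1, same as step 4 -> [4 4 5 3 5]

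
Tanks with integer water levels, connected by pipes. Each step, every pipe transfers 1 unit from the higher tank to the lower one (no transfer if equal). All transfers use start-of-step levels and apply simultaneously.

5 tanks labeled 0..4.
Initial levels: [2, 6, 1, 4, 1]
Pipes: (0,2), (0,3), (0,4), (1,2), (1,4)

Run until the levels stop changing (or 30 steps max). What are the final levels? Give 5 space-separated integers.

Step 1: flows [0->2,3->0,0->4,1->2,1->4] -> levels [1 4 3 3 3]
Step 2: flows [2->0,3->0,4->0,1->2,1->4] -> levels [4 2 3 2 3]
Step 3: flows [0->2,0->3,0->4,2->1,4->1] -> levels [1 4 3 3 3]
  -> period-2 cycle: step 3 state = step 1 state; never stabilizes
  -> state at step 30: (30-1) mod 2 = 1, same as step 2 -> [4 2 3 2 3]

Answer: 4 2 3 2 3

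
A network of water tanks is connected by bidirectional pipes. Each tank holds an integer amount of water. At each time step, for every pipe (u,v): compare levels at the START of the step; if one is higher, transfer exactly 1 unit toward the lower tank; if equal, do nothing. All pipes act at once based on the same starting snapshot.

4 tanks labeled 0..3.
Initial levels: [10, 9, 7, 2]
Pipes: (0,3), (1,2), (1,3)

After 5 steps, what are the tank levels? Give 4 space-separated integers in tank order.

Answer: 7 6 7 8

Derivation:
Step 1: flows [0->3,1->2,1->3] -> levels [9 7 8 4]
Step 2: flows [0->3,2->1,1->3] -> levels [8 7 7 6]
Step 3: flows [0->3,1=2,1->3] -> levels [7 6 7 8]
Step 4: flows [3->0,2->1,3->1] -> levels [8 8 6 6]
Step 5: flows [0->3,1->2,1->3] -> levels [7 6 7 8]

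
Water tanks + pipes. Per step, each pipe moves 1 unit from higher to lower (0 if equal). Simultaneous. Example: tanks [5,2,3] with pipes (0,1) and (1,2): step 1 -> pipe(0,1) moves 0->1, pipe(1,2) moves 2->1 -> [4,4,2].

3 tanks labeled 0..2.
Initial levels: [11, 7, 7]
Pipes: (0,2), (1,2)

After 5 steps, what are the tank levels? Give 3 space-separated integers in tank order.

Answer: 8 8 9

Derivation:
Step 1: flows [0->2,1=2] -> levels [10 7 8]
Step 2: flows [0->2,2->1] -> levels [9 8 8]
Step 3: flows [0->2,1=2] -> levels [8 8 9]
Step 4: flows [2->0,2->1] -> levels [9 9 7]
Step 5: flows [0->2,1->2] -> levels [8 8 9]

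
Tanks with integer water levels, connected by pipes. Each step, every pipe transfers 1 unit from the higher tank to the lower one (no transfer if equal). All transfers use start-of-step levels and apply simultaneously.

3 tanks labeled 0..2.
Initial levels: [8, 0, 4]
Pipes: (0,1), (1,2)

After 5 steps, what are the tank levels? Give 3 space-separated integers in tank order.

Answer: 4 4 4

Derivation:
Step 1: flows [0->1,2->1] -> levels [7 2 3]
Step 2: flows [0->1,2->1] -> levels [6 4 2]
Step 3: flows [0->1,1->2] -> levels [5 4 3]
Step 4: flows [0->1,1->2] -> levels [4 4 4]
Step 5: flows [0=1,1=2] -> levels [4 4 4]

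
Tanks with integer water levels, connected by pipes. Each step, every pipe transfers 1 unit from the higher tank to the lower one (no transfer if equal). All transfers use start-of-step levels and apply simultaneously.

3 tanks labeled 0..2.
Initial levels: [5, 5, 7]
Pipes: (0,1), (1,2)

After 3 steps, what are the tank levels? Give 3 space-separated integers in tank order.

Step 1: flows [0=1,2->1] -> levels [5 6 6]
Step 2: flows [1->0,1=2] -> levels [6 5 6]
Step 3: flows [0->1,2->1] -> levels [5 7 5]

Answer: 5 7 5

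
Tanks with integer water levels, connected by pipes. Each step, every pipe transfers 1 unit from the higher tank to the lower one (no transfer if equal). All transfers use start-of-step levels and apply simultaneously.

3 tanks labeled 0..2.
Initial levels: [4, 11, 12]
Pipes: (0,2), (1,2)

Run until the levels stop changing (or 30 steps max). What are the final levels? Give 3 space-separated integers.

Answer: 9 9 9

Derivation:
Step 1: flows [2->0,2->1] -> levels [5 12 10]
Step 2: flows [2->0,1->2] -> levels [6 11 10]
Step 3: flows [2->0,1->2] -> levels [7 10 10]
Step 4: flows [2->0,1=2] -> levels [8 10 9]
Step 5: flows [2->0,1->2] -> levels [9 9 9]
Step 6: flows [0=2,1=2] -> levels [9 9 9]
  -> stable (no change)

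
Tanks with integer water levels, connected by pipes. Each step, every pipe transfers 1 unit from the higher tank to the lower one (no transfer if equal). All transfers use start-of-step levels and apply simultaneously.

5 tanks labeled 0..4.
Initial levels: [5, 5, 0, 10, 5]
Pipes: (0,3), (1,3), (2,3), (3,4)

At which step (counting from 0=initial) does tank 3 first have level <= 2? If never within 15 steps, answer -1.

Step 1: flows [3->0,3->1,3->2,3->4] -> levels [6 6 1 6 6]
Step 2: flows [0=3,1=3,3->2,3=4] -> levels [6 6 2 5 6]
Step 3: flows [0->3,1->3,3->2,4->3] -> levels [5 5 3 7 5]
Step 4: flows [3->0,3->1,3->2,3->4] -> levels [6 6 4 3 6]
Step 5: flows [0->3,1->3,2->3,4->3] -> levels [5 5 3 7 5]
  -> period-2 cycle (repeats step 3); tank 3 never drops to <=2
Tank 3 never reaches <=2 within 15 steps

Answer: -1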